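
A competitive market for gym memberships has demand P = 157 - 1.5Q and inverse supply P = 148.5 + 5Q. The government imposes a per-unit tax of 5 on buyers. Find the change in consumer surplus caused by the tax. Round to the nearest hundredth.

-1.07

Pre-tax equilibrium: 157 - 1.5Q = 148.5 + 5Q gives Q* = 1.3077, P* = 155.0385.
A tax on buyers shifts demand down by 5: (157 - 5) - 1.5Q = 148.5 + 5Q, so Q_t = 0.5385. Buyers pay P_b = 156.1923; sellers receive P_s = P_b - 5 = 151.1923.
CS falls from (1/2)(1.3077)(1.9615) = 1.2825 to (1/2)(0.5385)(0.8077) = 0.2175, a change of -1.0651.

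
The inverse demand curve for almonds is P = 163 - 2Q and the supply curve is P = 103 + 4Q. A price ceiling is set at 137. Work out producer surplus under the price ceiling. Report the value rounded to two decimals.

144.50

Free-market equilibrium: 163 - 2Q = 103 + 4Q gives Q* = 10, P* = 143.
At the ceiling price 137, quantity supplied is (137 - 103)/4 = 8.5; supply is the short side, so Q = 8.5 trades at P = 137.
PS is the triangle above supply below 137: (1/2)(8.5)(137 - 103) = 144.5.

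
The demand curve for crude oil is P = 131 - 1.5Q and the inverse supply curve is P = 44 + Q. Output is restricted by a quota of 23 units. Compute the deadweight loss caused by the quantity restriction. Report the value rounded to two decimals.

174.05

Without the quota, 131 - 1.5Q = 44 + Q gives Q* = 34.8.
At Q = 23 the demand price is 131 - 1.5(23) = 96.5 and the supply price is 44 + (23) = 67.
Deadweight loss is the triangle between the curves from 23 to 34.8: (1/2)(96.5 - 67)(34.8 - 23) = 174.05.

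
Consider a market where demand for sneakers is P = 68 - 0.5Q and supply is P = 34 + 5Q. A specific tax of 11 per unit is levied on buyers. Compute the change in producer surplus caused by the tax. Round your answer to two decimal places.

Without the tax, 68 - 0.5Q = 34 + 5Q so Q* = 6.1818 and P* = 64.9091.
A tax on buyers shifts demand down by 11: (68 - 11) - 0.5Q = 34 + 5Q, so Q_t = 4.1818. Buyers pay P_b = 65.9091; sellers receive P_s = P_b - 11 = 54.9091.
PS falls from (1/2)(6.1818)(30.9091) = 95.5372 to (1/2)(4.1818)(20.9091) = 43.719, a change of -51.8182.

-51.82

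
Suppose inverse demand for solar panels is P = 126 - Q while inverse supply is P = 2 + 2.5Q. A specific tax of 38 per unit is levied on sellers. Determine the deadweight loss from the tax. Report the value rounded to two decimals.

206.29

Pre-tax equilibrium: 126 - Q = 2 + 2.5Q gives Q* = 35.4286, P* = 90.5714.
With the tax, sellers need 38 more per unit: 126 - Q = 2 + 2.5Q + 38, so Q_t = 24.5714. Buyers pay P_b = 101.4286; sellers receive P_s = P_b - 38 = 63.4286.
The welfare triangle lost has base Q* - Q_t = 10.8571 and height t = 38, so DWL = (1/2)(10.8571)(38) = 206.2857.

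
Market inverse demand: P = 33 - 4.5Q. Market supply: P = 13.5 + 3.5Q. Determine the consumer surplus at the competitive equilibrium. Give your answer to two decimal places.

13.37

Equilibrium: 33 - 4.5Q = 13.5 + 3.5Q, so Q* = 2.4375 and P* = 22.0312.
CS is the area between the demand curve and P* from 0 to Q*: (1/2)(2.4375)(10.9688) = 13.3682.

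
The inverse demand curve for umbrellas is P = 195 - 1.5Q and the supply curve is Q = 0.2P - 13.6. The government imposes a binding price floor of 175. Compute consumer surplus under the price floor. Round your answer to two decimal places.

Rewriting supply in inverse form: P = 68 + 5Q.
Without the control, 195 - 1.5Q = 68 + 5Q so Q* = 19.5385 and P* = 165.6923.
At P = 175, buyers demand (195 - 175)/1.5 = 13.3333 while sellers would supply more, so the quantity traded is 13.3333 at price 175.
CS is the triangle under demand above 175: (1/2)(13.3333)(195 - 175) = 133.3333.

133.33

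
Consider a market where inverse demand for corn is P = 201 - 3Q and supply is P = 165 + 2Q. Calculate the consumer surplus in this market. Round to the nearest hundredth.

77.76

Set 201 - 3Q = 165 + 2Q, which gives 36 = 5Q, so Q* = 7.2 and P* = 201 - 3(7.2) = 179.4.
CS is the area between the demand curve and P* from 0 to Q*: (1/2)(7.2)(21.6) = 77.76.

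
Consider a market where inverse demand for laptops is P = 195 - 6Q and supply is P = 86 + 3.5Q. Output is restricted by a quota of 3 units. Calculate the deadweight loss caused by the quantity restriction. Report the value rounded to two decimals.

341.07

Without the quota, 195 - 6Q = 86 + 3.5Q gives Q* = 11.4737.
At Q = 3 the demand price is 195 - 6(3) = 177 and the supply price is 86 + 3.5(3) = 96.5.
DWL = (1/2)(gap between curves at 3) x (Q* - 3) = (1/2)(80.5)(8.4737) = 341.0658.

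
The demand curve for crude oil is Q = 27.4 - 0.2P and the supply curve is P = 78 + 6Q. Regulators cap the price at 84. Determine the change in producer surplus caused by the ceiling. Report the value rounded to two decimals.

Rewriting demand in inverse form: P = 137 - 5Q.
Without the control, 137 - 5Q = 78 + 6Q so Q* = 5.3636 and P* = 110.1818.
At the ceiling price 84, quantity supplied is (84 - 78)/6 = 1; supply is the short side, so Q = 1 trades at P = 84.
PS goes from (1/2)(5.3636)(32.1818) = 86.3058 to 3 (computed as (84 - 78)(1) - (1/2)(6)(1)^2), a change of -83.3058.

-83.31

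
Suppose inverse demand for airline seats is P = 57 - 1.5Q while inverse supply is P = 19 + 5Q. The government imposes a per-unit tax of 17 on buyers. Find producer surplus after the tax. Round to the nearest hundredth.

Without the tax, 57 - 1.5Q = 19 + 5Q so Q* = 5.8462 and P* = 48.2308.
With the tax, buyers' net willingness to pay falls by 17: (57 - 17) - 1.5Q = 19 + 5Q, so Q_t = 3.2308. Buyers pay P_b = 52.1538; sellers receive P_s = P_b - 17 = 35.1538.
Producer surplus is the triangle above supply below P_s: (1/2)(3.2308)(35.1538 - 19) = 26.0947.

26.09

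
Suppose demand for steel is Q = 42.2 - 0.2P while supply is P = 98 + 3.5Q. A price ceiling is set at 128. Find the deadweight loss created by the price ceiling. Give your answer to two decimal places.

Rewriting demand in inverse form: P = 211 - 5Q.
Free-market equilibrium: 211 - 5Q = 98 + 3.5Q gives Q* = 13.2941, P* = 144.5294.
At P = 128, sellers supply (128 - 98)/3.5 = 8.5714 while buyers want more, so the quantity traded is 8.5714 at price 128.
At Q = 8.5714 the demand price is 168.1429 and the supply price is 128. Deadweight loss is the triangle between the curves from 8.5714 to 13.2941: (1/2)(168.1429 - 128)(13.2941 - 8.5714) = 94.7911.

94.79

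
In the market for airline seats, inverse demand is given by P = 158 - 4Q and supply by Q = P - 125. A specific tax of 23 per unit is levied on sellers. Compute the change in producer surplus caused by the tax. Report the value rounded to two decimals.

Rewriting supply in inverse form: P = 125 + Q.
Pre-tax equilibrium: 158 - 4Q = 125 + Q gives Q* = 6.6, P* = 131.6.
A tax on sellers shifts supply up by 23: 158 - 4Q = 125 + Q + 23, so Q_t = 2. Buyers pay P_b = 150; sellers receive P_s = P_b - 23 = 127.
Producers lose the trapezoid between P_s and P* out to Q_t plus the triangle from Q_t to Q*: change in PS = 2 - 21.78 = -19.78.

-19.78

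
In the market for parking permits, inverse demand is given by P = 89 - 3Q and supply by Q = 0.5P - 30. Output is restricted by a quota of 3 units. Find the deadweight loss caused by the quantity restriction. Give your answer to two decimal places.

Rewriting supply in inverse form: P = 60 + 2Q.
Without the quota, 89 - 3Q = 60 + 2Q gives Q* = 5.8.
At Q = 3 the demand price is 89 - 3(3) = 80 and the supply price is 60 + 2(3) = 66.
Deadweight loss is the triangle between the curves from 3 to 5.8: (1/2)(80 - 66)(5.8 - 3) = 19.6.

19.60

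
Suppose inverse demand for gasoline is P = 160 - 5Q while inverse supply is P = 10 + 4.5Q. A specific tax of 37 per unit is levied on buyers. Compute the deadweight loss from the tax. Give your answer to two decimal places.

Pre-tax equilibrium: 160 - 5Q = 10 + 4.5Q gives Q* = 15.7895, P* = 81.0526.
A tax on buyers shifts demand down by 37: (160 - 37) - 5Q = 10 + 4.5Q, so Q_t = 11.8947. Buyers pay P_b = 100.5263; sellers receive P_s = P_b - 37 = 63.5263.
The welfare triangle lost has base Q* - Q_t = 3.8947 and height t = 37, so DWL = (1/2)(3.8947)(37) = 72.0526.

72.05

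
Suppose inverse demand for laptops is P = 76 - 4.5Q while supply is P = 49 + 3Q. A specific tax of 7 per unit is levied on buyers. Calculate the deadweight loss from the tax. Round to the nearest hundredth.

3.27

Without the tax, 76 - 4.5Q = 49 + 3Q so Q* = 3.6 and P* = 59.8.
A tax on buyers shifts demand down by 7: (76 - 7) - 4.5Q = 49 + 3Q, so Q_t = 2.6667. Buyers pay P_b = 64; sellers receive P_s = P_b - 7 = 57.
Deadweight loss is the triangle between the curves from Q_t to Q*: (1/2)(3.6 - 2.6667)(7) = 3.2667.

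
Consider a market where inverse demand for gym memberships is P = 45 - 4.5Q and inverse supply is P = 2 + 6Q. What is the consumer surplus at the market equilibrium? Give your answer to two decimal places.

Set 45 - 4.5Q = 2 + 6Q, which gives 43 = 10.5Q, so Q* = 4.0952 and P* = 45 - 4.5(4.0952) = 26.5714.
The demand choke price is 45, so CS = (1/2)(Q*)(45 - P*) = (1/2)(4.0952)(18.4286) = 37.7347.

37.73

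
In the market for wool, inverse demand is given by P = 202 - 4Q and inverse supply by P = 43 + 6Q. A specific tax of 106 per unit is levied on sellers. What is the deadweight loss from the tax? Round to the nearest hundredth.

561.80

Without the tax, 202 - 4Q = 43 + 6Q so Q* = 15.9 and P* = 138.4.
With the tax, sellers need 106 more per unit: 202 - 4Q = 43 + 6Q + 106, so Q_t = 5.3. Buyers pay P_b = 180.8; sellers receive P_s = P_b - 106 = 74.8.
The welfare triangle lost has base Q* - Q_t = 10.6 and height t = 106, so DWL = (1/2)(10.6)(106) = 561.8.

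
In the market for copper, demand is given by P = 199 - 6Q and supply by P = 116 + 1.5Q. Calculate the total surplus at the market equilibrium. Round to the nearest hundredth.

459.27

Set 199 - 6Q = 116 + 1.5Q, which gives 83 = 7.5Q, so Q* = 11.0667 and P* = 199 - 6(11.0667) = 132.6.
CS = (1/2)(11.0667)(66.4) = 367.4133 and PS = (1/2)(11.0667)(16.6) = 91.8533, so total surplus = 459.2667.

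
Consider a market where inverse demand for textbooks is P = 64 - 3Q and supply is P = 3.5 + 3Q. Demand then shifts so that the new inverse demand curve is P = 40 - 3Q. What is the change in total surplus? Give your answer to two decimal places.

-194.00

Initial equilibrium: Q_0 = 10.0833, P_0 = 33.75; CS_0 = (1/2)(10.0833)(30.25) = 152.5104, PS_0 = (1/2)(10.0833)(30.25) = 152.5104.
New equilibrium: 40 - 3Q = 3.5 + 3Q gives Q_1 = 6.0833, P_1 = 21.75; CS_1 = 55.5104, PS_1 = 55.5104.
Change in total surplus = (55.5104 + 55.5104) - (152.5104 + 152.5104) = -194.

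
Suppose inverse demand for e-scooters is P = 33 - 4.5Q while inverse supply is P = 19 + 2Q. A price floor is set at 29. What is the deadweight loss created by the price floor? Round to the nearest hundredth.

5.20

Without the control, 33 - 4.5Q = 19 + 2Q so Q* = 2.1538 and P* = 23.3077.
At the floor price 29, quantity demanded is (33 - 29)/4.5 = 0.8889; demand is the short side, so Q = 0.8889 trades at P = 29.
The lost-trades triangle has base Q* - 0.8889 = 1.265 and height equal to the gap between the curves at Q = 0.8889, which is 29 - 20.7778 = 8.2222. DWL = (1/2)(1.265)(8.2222) = 5.2004.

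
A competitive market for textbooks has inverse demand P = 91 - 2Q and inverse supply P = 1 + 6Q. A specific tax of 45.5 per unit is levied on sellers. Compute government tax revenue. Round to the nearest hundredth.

Without the tax, 91 - 2Q = 1 + 6Q so Q* = 11.25 and P* = 68.5.
A tax on sellers shifts supply up by 45.5: 91 - 2Q = 1 + 6Q + 45.5, so Q_t = 5.5625. Buyers pay P_b = 79.875; sellers receive P_s = P_b - 45.5 = 34.375.
Revenue is the tax times quantity traded: 45.5 x 5.5625 = 253.0938.

253.09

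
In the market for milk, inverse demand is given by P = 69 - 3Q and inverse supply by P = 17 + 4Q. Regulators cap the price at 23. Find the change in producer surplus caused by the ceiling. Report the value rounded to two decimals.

-105.87

Without the control, 69 - 3Q = 17 + 4Q so Q* = 7.4286 and P* = 46.7143.
At the ceiling price 23, quantity supplied is (23 - 17)/4 = 1.5; supply is the short side, so Q = 1.5 trades at P = 23.
PS goes from (1/2)(7.4286)(29.7143) = 110.3673 to 4.5 (computed as (23 - 17)(1.5) - (1/2)(4)(1.5)^2), a change of -105.8673.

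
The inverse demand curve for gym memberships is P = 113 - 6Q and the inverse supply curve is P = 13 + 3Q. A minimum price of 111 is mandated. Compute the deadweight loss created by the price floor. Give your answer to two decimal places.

522.72

Free-market equilibrium: 113 - 6Q = 13 + 3Q gives Q* = 11.1111, P* = 46.3333.
At the floor price 111, quantity demanded is (113 - 111)/6 = 0.3333; demand is the short side, so Q = 0.3333 trades at P = 111.
At Q = 0.3333 the demand price is 111 and the supply price is 14. Deadweight loss is the triangle between the curves from 0.3333 to 11.1111: (1/2)(111 - 14)(11.1111 - 0.3333) = 522.7222.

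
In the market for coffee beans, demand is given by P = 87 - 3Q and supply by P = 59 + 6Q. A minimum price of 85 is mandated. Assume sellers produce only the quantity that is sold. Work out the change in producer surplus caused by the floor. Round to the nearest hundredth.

-13.04

Without the control, 87 - 3Q = 59 + 6Q so Q* = 3.1111 and P* = 77.6667.
At P = 85, buyers demand (87 - 85)/3 = 0.6667 while sellers would supply more, so the quantity traded is 0.6667 at price 85.
PS goes from (1/2)(3.1111)(18.6667) = 29.037 to 16 (computed as (85 - 59)(0.6667) - (1/2)(6)(0.6667)^2), a change of -13.037.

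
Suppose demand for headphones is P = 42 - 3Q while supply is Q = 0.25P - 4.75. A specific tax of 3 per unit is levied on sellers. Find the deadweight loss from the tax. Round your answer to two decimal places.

0.64

Rewriting supply in inverse form: P = 19 + 4Q.
Pre-tax equilibrium: 42 - 3Q = 19 + 4Q gives Q* = 3.2857, P* = 32.1429.
A tax on sellers shifts supply up by 3: 42 - 3Q = 19 + 4Q + 3, so Q_t = 2.8571. Buyers pay P_b = 33.4286; sellers receive P_s = P_b - 3 = 30.4286.
The welfare triangle lost has base Q* - Q_t = 0.4286 and height t = 3, so DWL = (1/2)(0.4286)(3) = 0.6429.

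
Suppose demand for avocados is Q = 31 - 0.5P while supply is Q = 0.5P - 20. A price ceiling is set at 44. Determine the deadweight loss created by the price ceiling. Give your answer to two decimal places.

Rewriting demand in inverse form: P = 62 - 2Q.
Rewriting supply in inverse form: P = 40 + 2Q.
Without the control, 62 - 2Q = 40 + 2Q so Q* = 5.5 and P* = 51.
At P = 44, sellers supply (44 - 40)/2 = 2 while buyers want more, so the quantity traded is 2 at price 44.
The lost-trades triangle has base Q* - 2 = 3.5 and height equal to the gap between the curves at Q = 2, which is 58 - 44 = 14. DWL = (1/2)(3.5)(14) = 24.5.

24.50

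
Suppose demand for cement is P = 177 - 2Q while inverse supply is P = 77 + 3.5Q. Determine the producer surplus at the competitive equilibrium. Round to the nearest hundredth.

578.51

Setting demand equal to supply, 100 = 5.5Q, so Q* = 18.1818 and P* = 140.6364.
Producer surplus is the triangle above supply below P*: (1/2)(18.1818)(140.6364 - 77) = (1/2)(18.1818)(63.6364) = 578.5124.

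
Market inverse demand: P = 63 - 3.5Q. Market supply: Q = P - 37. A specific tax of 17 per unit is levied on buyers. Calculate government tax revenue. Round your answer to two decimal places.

34.00

Rewriting supply in inverse form: P = 37 + Q.
Pre-tax equilibrium: 63 - 3.5Q = 37 + Q gives Q* = 5.7778, P* = 42.7778.
A tax on buyers shifts demand down by 17: (63 - 17) - 3.5Q = 37 + Q, so Q_t = 2. Buyers pay P_b = 56; sellers receive P_s = P_b - 17 = 39.
Revenue is the tax times quantity traded: 17 x 2 = 34.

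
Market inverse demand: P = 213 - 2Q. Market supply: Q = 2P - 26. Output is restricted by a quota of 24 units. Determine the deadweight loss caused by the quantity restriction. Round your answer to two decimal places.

Rewriting supply in inverse form: P = 13 + 0.5Q.
Unrestricted equilibrium: Q* = (213 - 13)/(2 + 0.5) = 80.
At Q = 24 the demand price is 213 - 2(24) = 165 and the supply price is 13 + 0.5(24) = 25.
DWL = (1/2)(gap between curves at 24) x (Q* - 24) = (1/2)(140)(56) = 3920.

3920.00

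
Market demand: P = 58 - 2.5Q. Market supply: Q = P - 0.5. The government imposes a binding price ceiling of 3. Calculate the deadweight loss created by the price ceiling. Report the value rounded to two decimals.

Rewriting supply in inverse form: P = 0.5 + Q.
Free-market equilibrium: 58 - 2.5Q = 0.5 + Q gives Q* = 16.4286, P* = 16.9286.
At the ceiling price 3, quantity supplied is (3 - 0.5)/1 = 2.5; supply is the short side, so Q = 2.5 trades at P = 3.
At Q = 2.5 the demand price is 51.75 and the supply price is 3. Deadweight loss is the triangle between the curves from 2.5 to 16.4286: (1/2)(51.75 - 3)(16.4286 - 2.5) = 339.5089.

339.51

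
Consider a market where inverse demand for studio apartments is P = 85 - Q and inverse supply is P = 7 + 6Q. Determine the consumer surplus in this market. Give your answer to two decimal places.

62.08

Setting demand equal to supply, 78 = 7Q, so Q* = 11.1429 and P* = 73.8571.
Consumer surplus is the triangle under demand above P*: (1/2)(11.1429)(85 - 73.8571) = (1/2)(11.1429)(11.1429) = 62.0816.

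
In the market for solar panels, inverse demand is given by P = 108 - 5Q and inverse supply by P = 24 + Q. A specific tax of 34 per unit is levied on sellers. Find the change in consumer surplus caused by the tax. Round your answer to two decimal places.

Pre-tax equilibrium: 108 - 5Q = 24 + Q gives Q* = 14, P* = 38.
A tax on sellers shifts supply up by 34: 108 - 5Q = 24 + Q + 34, so Q_t = 8.3333. Buyers pay P_b = 66.3333; sellers receive P_s = P_b - 34 = 32.3333.
CS falls from (1/2)(14)(70) = 490 to (1/2)(8.3333)(41.6667) = 173.6111, a change of -316.3889.

-316.39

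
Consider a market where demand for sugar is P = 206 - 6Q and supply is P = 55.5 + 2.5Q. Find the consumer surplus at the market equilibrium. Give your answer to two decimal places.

940.49

Set 206 - 6Q = 55.5 + 2.5Q, which gives 150.5 = 8.5Q, so Q* = 17.7059 and P* = 206 - 6(17.7059) = 99.7647.
The demand choke price is 206, so CS = (1/2)(Q*)(206 - P*) = (1/2)(17.7059)(106.2353) = 940.4948.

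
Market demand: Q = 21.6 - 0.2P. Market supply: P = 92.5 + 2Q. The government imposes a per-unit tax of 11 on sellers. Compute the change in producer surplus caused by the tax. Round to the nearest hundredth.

-4.49

Rewriting demand in inverse form: P = 108 - 5Q.
Without the tax, 108 - 5Q = 92.5 + 2Q so Q* = 2.2143 and P* = 96.9286.
With the tax, sellers need 11 more per unit: 108 - 5Q = 92.5 + 2Q + 11, so Q_t = 0.6429. Buyers pay P_b = 104.7857; sellers receive P_s = P_b - 11 = 93.7857.
PS falls from (1/2)(2.2143)(4.4286) = 4.9031 to (1/2)(0.6429)(1.2857) = 0.4133, a change of -4.4898.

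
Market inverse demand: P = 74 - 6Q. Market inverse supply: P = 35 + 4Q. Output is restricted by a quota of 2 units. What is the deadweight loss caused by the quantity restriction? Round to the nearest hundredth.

18.05

Unrestricted equilibrium: Q* = (74 - 35)/(6 + 4) = 3.9.
At Q = 2 the demand price is 74 - 6(2) = 62 and the supply price is 35 + 4(2) = 43.
DWL = (1/2)(gap between curves at 2) x (Q* - 2) = (1/2)(19)(1.9) = 18.05.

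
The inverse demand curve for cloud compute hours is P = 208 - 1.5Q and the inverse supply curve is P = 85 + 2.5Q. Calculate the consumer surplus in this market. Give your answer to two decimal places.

709.17

Set 208 - 1.5Q = 85 + 2.5Q, which gives 123 = 4Q, so Q* = 30.75 and P* = 208 - 1.5(30.75) = 161.875.
Consumer surplus is the triangle under demand above P*: (1/2)(30.75)(208 - 161.875) = (1/2)(30.75)(46.125) = 709.1719.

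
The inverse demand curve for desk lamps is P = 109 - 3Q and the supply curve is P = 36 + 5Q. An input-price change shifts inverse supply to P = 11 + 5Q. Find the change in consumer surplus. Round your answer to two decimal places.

Initial equilibrium: Q_0 = 9.125, P_0 = 81.625; CS_0 = (1/2)(9.125)(27.375) = 124.8984, PS_0 = (1/2)(9.125)(45.625) = 208.1641.
New equilibrium: 109 - 3Q = 11 + 5Q gives Q_1 = 12.25, P_1 = 72.25; CS_1 = 225.0938, PS_1 = 375.1562.
Change in consumer surplus = 225.0938 - 124.8984 = 100.1953.

100.20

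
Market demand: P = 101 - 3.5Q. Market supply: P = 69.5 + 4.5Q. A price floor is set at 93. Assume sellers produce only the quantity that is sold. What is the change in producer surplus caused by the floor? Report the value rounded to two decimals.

Without the control, 101 - 3.5Q = 69.5 + 4.5Q so Q* = 3.9375 and P* = 87.2188.
At P = 93, buyers demand (101 - 93)/3.5 = 2.2857 while sellers would supply more, so the quantity traded is 2.2857 at price 93.
PS goes from (1/2)(3.9375)(17.7188) = 34.8838 to 41.9592 (computed as (93 - 69.5)(2.2857) - (1/2)(4.5)(2.2857)^2), a change of 7.0754.

7.08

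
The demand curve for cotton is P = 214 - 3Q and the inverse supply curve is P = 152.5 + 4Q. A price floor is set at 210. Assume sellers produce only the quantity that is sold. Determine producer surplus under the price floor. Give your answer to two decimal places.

Free-market equilibrium: 214 - 3Q = 152.5 + 4Q gives Q* = 8.7857, P* = 187.6429.
At the floor price 210, quantity demanded is (214 - 210)/3 = 1.3333; demand is the short side, so Q = 1.3333 trades at P = 210.
The supply price at Q = 1.3333 is 157.8333. PS is the trapezoid between 210 and supply over [0, 1.3333]: (1/2)[(210 - 152.5) + (210 - 157.8333)](1.3333) = 73.1111.

73.11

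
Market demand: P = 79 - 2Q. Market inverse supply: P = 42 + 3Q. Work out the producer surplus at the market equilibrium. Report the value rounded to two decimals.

Equilibrium: 79 - 2Q = 42 + 3Q, so Q* = 7.4 and P* = 64.2.
The supply curve's price intercept is 42, so PS = (1/2)(Q*)(P* - 42) = (1/2)(7.4)(22.2) = 82.14.

82.14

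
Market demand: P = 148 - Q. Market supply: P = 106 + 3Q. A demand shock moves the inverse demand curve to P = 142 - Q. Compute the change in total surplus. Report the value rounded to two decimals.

-58.50

Initial equilibrium: Q_0 = 10.5, P_0 = 137.5; CS_0 = (1/2)(10.5)(10.5) = 55.125, PS_0 = (1/2)(10.5)(31.5) = 165.375.
New equilibrium: 142 - Q = 106 + 3Q gives Q_1 = 9, P_1 = 133; CS_1 = 40.5, PS_1 = 121.5.
Change in total surplus = (40.5 + 121.5) - (55.125 + 165.375) = -58.5.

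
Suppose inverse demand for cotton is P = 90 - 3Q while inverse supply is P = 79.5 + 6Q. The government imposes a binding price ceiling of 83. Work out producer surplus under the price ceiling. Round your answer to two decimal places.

Free-market equilibrium: 90 - 3Q = 79.5 + 6Q gives Q* = 1.1667, P* = 86.5.
At P = 83, sellers supply (83 - 79.5)/6 = 0.5833 while buyers want more, so the quantity traded is 0.5833 at price 83.
PS is the triangle above supply below 83: (1/2)(0.5833)(83 - 79.5) = 1.0208.

1.02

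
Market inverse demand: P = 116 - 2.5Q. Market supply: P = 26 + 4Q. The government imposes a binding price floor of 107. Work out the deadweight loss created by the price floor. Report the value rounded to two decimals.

341.20

Without the control, 116 - 2.5Q = 26 + 4Q so Q* = 13.8462 and P* = 81.3846.
At the floor price 107, quantity demanded is (116 - 107)/2.5 = 3.6; demand is the short side, so Q = 3.6 trades at P = 107.
The lost-trades triangle has base Q* - 3.6 = 10.2462 and height equal to the gap between the curves at Q = 3.6, which is 107 - 40.4 = 66.6. DWL = (1/2)(10.2462)(66.6) = 341.1969.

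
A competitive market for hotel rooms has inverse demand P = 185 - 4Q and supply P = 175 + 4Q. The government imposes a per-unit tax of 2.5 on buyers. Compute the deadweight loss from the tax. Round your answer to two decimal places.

Without the tax, 185 - 4Q = 175 + 4Q so Q* = 1.25 and P* = 180.
A tax on buyers shifts demand down by 2.5: (185 - 2.5) - 4Q = 175 + 4Q, so Q_t = 0.9375. Buyers pay P_b = 181.25; sellers receive P_s = P_b - 2.5 = 178.75.
Deadweight loss is the triangle between the curves from Q_t to Q*: (1/2)(1.25 - 0.9375)(2.5) = 0.3906.

0.39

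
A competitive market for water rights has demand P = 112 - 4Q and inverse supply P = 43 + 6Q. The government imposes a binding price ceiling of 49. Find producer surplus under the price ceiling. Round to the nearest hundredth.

3.00

Without the control, 112 - 4Q = 43 + 6Q so Q* = 6.9 and P* = 84.4.
At P = 49, sellers supply (49 - 43)/6 = 1 while buyers want more, so the quantity traded is 1 at price 49.
PS is the triangle above supply below 49: (1/2)(1)(49 - 43) = 3.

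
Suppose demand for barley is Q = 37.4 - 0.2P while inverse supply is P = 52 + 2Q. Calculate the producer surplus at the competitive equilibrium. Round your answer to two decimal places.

Rewriting demand in inverse form: P = 187 - 5Q.
Setting demand equal to supply, 135 = 7Q, so Q* = 19.2857 and P* = 90.5714.
Producer surplus is the triangle above supply below P*: (1/2)(19.2857)(90.5714 - 52) = (1/2)(19.2857)(38.5714) = 371.9388.

371.94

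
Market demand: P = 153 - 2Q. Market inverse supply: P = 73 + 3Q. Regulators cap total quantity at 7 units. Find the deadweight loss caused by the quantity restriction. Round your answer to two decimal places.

202.50

Without the quota, 153 - 2Q = 73 + 3Q gives Q* = 16.
At Q = 7 the demand price is 153 - 2(7) = 139 and the supply price is 73 + 3(7) = 94.
DWL = (1/2)(gap between curves at 7) x (Q* - 7) = (1/2)(45)(9) = 202.5.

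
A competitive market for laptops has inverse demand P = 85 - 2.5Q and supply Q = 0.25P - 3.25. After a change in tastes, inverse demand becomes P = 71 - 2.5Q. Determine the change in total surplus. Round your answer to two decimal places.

Rewriting supply in inverse form: P = 13 + 4Q.
Initial equilibrium: Q_0 = 11.0769, P_0 = 57.3077; CS_0 = (1/2)(11.0769)(27.6923) = 153.3728, PS_0 = (1/2)(11.0769)(44.3077) = 245.3964.
New equilibrium: 71 - 2.5Q = 13 + 4Q gives Q_1 = 8.9231, P_1 = 48.6923; CS_1 = 99.5266, PS_1 = 159.2426.
Change in total surplus = (99.5266 + 159.2426) - (153.3728 + 245.3964) = -140.

-140.00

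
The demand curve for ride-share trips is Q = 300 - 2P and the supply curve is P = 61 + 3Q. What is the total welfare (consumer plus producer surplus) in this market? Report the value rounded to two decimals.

1131.57

Rewriting demand in inverse form: P = 150 - 0.5Q.
Equilibrium: 150 - 0.5Q = 61 + 3Q, so Q* = 25.4286 and P* = 137.2857.
CS = (1/2)(25.4286)(12.7143) = 161.6531 and PS = (1/2)(25.4286)(76.2857) = 969.9184, so total surplus = 1131.5714.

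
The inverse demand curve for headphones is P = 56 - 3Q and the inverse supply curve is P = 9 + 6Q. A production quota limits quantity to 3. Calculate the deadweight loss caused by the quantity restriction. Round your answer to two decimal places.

Unrestricted equilibrium: Q* = (56 - 9)/(3 + 6) = 5.2222.
At Q = 3 the demand price is 56 - 3(3) = 47 and the supply price is 9 + 6(3) = 27.
Deadweight loss is the triangle between the curves from 3 to 5.2222: (1/2)(47 - 27)(5.2222 - 3) = 22.2222.

22.22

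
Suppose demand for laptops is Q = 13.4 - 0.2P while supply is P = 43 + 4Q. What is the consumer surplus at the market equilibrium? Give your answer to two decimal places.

17.78

Rewriting demand in inverse form: P = 67 - 5Q.
Setting demand equal to supply, 24 = 9Q, so Q* = 2.6667 and P* = 53.6667.
CS is the area between the demand curve and P* from 0 to Q*: (1/2)(2.6667)(13.3333) = 17.7778.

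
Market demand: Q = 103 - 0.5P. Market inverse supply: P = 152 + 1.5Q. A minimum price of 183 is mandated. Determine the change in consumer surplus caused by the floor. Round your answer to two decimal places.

Rewriting demand in inverse form: P = 206 - 2Q.
Without the control, 206 - 2Q = 152 + 1.5Q so Q* = 15.4286 and P* = 175.1429.
At P = 183, buyers demand (206 - 183)/2 = 11.5 while sellers would supply more, so the quantity traded is 11.5 at price 183.
CS goes from (1/2)(15.4286)(30.8571) = 238.0408 to 132.25 (computed as (206 - 183)(11.5) - (1/2)(2)(11.5)^2), a change of -105.7908.

-105.79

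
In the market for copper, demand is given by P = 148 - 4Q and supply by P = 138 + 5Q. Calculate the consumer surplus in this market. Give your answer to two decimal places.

Set 148 - 4Q = 138 + 5Q, which gives 10 = 9Q, so Q* = 1.1111 and P* = 148 - 4(1.1111) = 143.5556.
The demand choke price is 148, so CS = (1/2)(Q*)(148 - P*) = (1/2)(1.1111)(4.4444) = 2.4691.

2.47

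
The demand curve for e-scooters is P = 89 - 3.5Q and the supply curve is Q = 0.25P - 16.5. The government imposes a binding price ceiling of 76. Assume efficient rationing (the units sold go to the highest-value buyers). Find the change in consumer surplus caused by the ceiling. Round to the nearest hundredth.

Rewriting supply in inverse form: P = 66 + 4Q.
Without the control, 89 - 3.5Q = 66 + 4Q so Q* = 3.0667 and P* = 78.2667.
At the ceiling price 76, quantity supplied is (76 - 66)/4 = 2.5; supply is the short side, so Q = 2.5 trades at P = 76.
CS goes from (1/2)(3.0667)(10.7333) = 16.4578 to 21.5625 (computed as (89 - 76)(2.5) - (1/2)(3.5)(2.5)^2), a change of 5.1047.

5.10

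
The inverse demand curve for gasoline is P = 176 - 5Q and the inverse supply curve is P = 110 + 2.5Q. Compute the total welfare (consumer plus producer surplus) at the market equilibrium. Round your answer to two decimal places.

290.40

Setting demand equal to supply, 66 = 7.5Q, so Q* = 8.8 and P* = 132.
CS = (1/2)(8.8)(44) = 193.6 and PS = (1/2)(8.8)(22) = 96.8, so total surplus = 290.4.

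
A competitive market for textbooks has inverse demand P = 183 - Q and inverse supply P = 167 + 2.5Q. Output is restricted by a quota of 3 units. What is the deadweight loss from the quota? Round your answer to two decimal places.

Without the quota, 183 - Q = 167 + 2.5Q gives Q* = 4.5714.
At Q = 3 the demand price is 183 - (3) = 180 and the supply price is 167 + 2.5(3) = 174.5.
DWL = (1/2)(gap between curves at 3) x (Q* - 3) = (1/2)(5.5)(1.5714) = 4.3214.

4.32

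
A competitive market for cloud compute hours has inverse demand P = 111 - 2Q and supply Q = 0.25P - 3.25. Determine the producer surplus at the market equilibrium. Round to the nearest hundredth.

Rewriting supply in inverse form: P = 13 + 4Q.
Equilibrium: 111 - 2Q = 13 + 4Q, so Q* = 16.3333 and P* = 78.3333.
The supply curve's price intercept is 13, so PS = (1/2)(Q*)(P* - 13) = (1/2)(16.3333)(65.3333) = 533.5556.

533.56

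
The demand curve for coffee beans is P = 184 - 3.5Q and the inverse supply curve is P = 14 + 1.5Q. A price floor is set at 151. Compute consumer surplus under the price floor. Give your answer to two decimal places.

155.57

Free-market equilibrium: 184 - 3.5Q = 14 + 1.5Q gives Q* = 34, P* = 65.
At the floor price 151, quantity demanded is (184 - 151)/3.5 = 9.4286; demand is the short side, so Q = 9.4286 trades at P = 151.
CS is the triangle under demand above 151: (1/2)(9.4286)(184 - 151) = 155.5714.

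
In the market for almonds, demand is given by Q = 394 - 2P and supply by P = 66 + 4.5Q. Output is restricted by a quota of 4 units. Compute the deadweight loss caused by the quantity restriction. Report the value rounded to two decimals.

Rewriting demand in inverse form: P = 197 - 0.5Q.
Without the quota, 197 - 0.5Q = 66 + 4.5Q gives Q* = 26.2.
At Q = 4 the demand price is 197 - 0.5(4) = 195 and the supply price is 66 + 4.5(4) = 84.
Deadweight loss is the triangle between the curves from 4 to 26.2: (1/2)(195 - 84)(26.2 - 4) = 1232.1.

1232.10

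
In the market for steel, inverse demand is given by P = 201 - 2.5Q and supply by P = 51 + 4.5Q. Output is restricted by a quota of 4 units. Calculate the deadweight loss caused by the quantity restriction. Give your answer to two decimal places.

1063.14

Unrestricted equilibrium: Q* = (201 - 51)/(2.5 + 4.5) = 21.4286.
At Q = 4 the demand price is 201 - 2.5(4) = 191 and the supply price is 51 + 4.5(4) = 69.
Deadweight loss is the triangle between the curves from 4 to 21.4286: (1/2)(191 - 69)(21.4286 - 4) = 1063.1429.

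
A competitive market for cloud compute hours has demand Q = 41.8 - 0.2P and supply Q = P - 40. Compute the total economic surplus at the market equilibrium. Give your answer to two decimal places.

Rewriting demand in inverse form: P = 209 - 5Q.
Rewriting supply in inverse form: P = 40 + Q.
Setting demand equal to supply, 169 = 6Q, so Q* = 28.1667 and P* = 68.1667.
CS = (1/2)(28.1667)(140.8333) = 1983.4028 and PS = (1/2)(28.1667)(28.1667) = 396.6806, so total surplus = 2380.0833.

2380.08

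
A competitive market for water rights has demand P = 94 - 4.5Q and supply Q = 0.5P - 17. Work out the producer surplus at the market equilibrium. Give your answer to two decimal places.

Rewriting supply in inverse form: P = 34 + 2Q.
Set 94 - 4.5Q = 34 + 2Q, which gives 60 = 6.5Q, so Q* = 9.2308 and P* = 94 - 4.5(9.2308) = 52.4615.
The supply curve's price intercept is 34, so PS = (1/2)(Q*)(P* - 34) = (1/2)(9.2308)(18.4615) = 85.2071.

85.21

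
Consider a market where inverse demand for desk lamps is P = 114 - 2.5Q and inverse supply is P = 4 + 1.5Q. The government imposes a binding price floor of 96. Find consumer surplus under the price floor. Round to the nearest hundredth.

Without the control, 114 - 2.5Q = 4 + 1.5Q so Q* = 27.5 and P* = 45.25.
At the floor price 96, quantity demanded is (114 - 96)/2.5 = 7.2; demand is the short side, so Q = 7.2 trades at P = 96.
CS is the triangle under demand above 96: (1/2)(7.2)(114 - 96) = 64.8.

64.80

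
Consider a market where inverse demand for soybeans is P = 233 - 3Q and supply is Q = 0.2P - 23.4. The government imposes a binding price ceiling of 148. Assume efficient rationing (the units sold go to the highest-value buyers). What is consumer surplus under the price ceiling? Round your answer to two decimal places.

Rewriting supply in inverse form: P = 117 + 5Q.
Without the control, 233 - 3Q = 117 + 5Q so Q* = 14.5 and P* = 189.5.
At the ceiling price 148, quantity supplied is (148 - 117)/5 = 6.2; supply is the short side, so Q = 6.2 trades at P = 148.
The demand price at Q = 6.2 is 214.4. CS is the trapezoid between demand and 148 over [0, 6.2]: (1/2)[(233 - 148) + (214.4 - 148)](6.2) = 469.34.

469.34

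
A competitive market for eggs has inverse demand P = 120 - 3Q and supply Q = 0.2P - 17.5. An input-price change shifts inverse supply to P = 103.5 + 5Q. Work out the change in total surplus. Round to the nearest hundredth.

Rewriting supply in inverse form: P = 87.5 + 5Q.
Initial equilibrium: Q_0 = 4.0625, P_0 = 107.8125; CS_0 = (1/2)(4.0625)(12.1875) = 24.7559, PS_0 = (1/2)(4.0625)(20.3125) = 41.2598.
New equilibrium: 120 - 3Q = 103.5 + 5Q gives Q_1 = 2.0625, P_1 = 113.8125; CS_1 = 6.3809, PS_1 = 10.6348.
Change in total surplus = (6.3809 + 10.6348) - (24.7559 + 41.2598) = -49.

-49.00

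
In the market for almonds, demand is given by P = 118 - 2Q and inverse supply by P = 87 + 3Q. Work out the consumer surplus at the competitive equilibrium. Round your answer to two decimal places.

Set 118 - 2Q = 87 + 3Q, which gives 31 = 5Q, so Q* = 6.2 and P* = 118 - 2(6.2) = 105.6.
Consumer surplus is the triangle under demand above P*: (1/2)(6.2)(118 - 105.6) = (1/2)(6.2)(12.4) = 38.44.

38.44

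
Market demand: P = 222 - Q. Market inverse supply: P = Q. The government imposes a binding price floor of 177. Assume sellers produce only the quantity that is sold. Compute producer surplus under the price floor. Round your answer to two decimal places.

Free-market equilibrium: 222 - Q = Q gives Q* = 111, P* = 111.
At the floor price 177, quantity demanded is (222 - 177)/1 = 45; demand is the short side, so Q = 45 trades at P = 177.
The supply price at Q = 45 is 45. PS is the trapezoid between 177 and supply over [0, 45]: (1/2)[(177 - 0) + (177 - 45)](45) = 6952.5.

6952.50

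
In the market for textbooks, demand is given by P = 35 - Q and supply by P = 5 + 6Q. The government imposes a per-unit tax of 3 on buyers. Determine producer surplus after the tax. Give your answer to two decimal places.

Pre-tax equilibrium: 35 - Q = 5 + 6Q gives Q* = 4.2857, P* = 30.7143.
With the tax, buyers' net willingness to pay falls by 3: (35 - 3) - Q = 5 + 6Q, so Q_t = 3.8571. Buyers pay P_b = 31.1429; sellers receive P_s = P_b - 3 = 28.1429.
PS = (1/2)(Q_t)(P_s - 5) = (1/2)(3.8571)(23.1429) = 44.6327.

44.63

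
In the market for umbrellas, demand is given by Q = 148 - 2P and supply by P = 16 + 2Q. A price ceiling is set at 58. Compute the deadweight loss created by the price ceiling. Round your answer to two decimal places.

6.05

Rewriting demand in inverse form: P = 74 - 0.5Q.
Without the control, 74 - 0.5Q = 16 + 2Q so Q* = 23.2 and P* = 62.4.
At P = 58, sellers supply (58 - 16)/2 = 21 while buyers want more, so the quantity traded is 21 at price 58.
The lost-trades triangle has base Q* - 21 = 2.2 and height equal to the gap between the curves at Q = 21, which is 63.5 - 58 = 5.5. DWL = (1/2)(2.2)(5.5) = 6.05.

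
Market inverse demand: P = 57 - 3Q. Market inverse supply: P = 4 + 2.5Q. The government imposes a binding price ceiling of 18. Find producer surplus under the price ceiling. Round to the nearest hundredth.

Free-market equilibrium: 57 - 3Q = 4 + 2.5Q gives Q* = 9.6364, P* = 28.0909.
At the ceiling price 18, quantity supplied is (18 - 4)/2.5 = 5.6; supply is the short side, so Q = 5.6 trades at P = 18.
PS is the triangle above supply below 18: (1/2)(5.6)(18 - 4) = 39.2.

39.20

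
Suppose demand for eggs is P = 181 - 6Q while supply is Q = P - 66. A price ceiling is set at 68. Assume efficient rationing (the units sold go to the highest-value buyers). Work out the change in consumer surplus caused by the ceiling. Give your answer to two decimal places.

-595.69

Rewriting supply in inverse form: P = 66 + Q.
Without the control, 181 - 6Q = 66 + Q so Q* = 16.4286 and P* = 82.4286.
At the ceiling price 68, quantity supplied is (68 - 66)/1 = 2; supply is the short side, so Q = 2 trades at P = 68.
CS goes from (1/2)(16.4286)(98.5714) = 809.6939 to 214 (computed as (181 - 68)(2) - (1/2)(6)(2)^2), a change of -595.6939.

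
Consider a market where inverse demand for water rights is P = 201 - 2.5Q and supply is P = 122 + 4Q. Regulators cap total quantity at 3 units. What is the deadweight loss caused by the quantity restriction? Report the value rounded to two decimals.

Without the quota, 201 - 2.5Q = 122 + 4Q gives Q* = 12.1538.
At Q = 3 the demand price is 201 - 2.5(3) = 193.5 and the supply price is 122 + 4(3) = 134.
DWL = (1/2)(gap between curves at 3) x (Q* - 3) = (1/2)(59.5)(9.1538) = 272.3269.

272.33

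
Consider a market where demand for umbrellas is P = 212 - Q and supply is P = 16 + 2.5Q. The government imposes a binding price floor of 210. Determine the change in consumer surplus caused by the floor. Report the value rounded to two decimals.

-1566.00

Free-market equilibrium: 212 - Q = 16 + 2.5Q gives Q* = 56, P* = 156.
At the floor price 210, quantity demanded is (212 - 210)/1 = 2; demand is the short side, so Q = 2 trades at P = 210.
CS goes from (1/2)(56)(56) = 1568 to 2 (computed as (212 - 210)(2) - (1/2)(1)(2)^2), a change of -1566.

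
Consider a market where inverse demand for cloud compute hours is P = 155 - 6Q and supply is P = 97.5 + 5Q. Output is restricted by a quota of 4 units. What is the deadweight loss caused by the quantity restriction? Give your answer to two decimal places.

Unrestricted equilibrium: Q* = (155 - 97.5)/(6 + 5) = 5.2273.
At Q = 4 the demand price is 155 - 6(4) = 131 and the supply price is 97.5 + 5(4) = 117.5.
DWL = (1/2)(gap between curves at 4) x (Q* - 4) = (1/2)(13.5)(1.2273) = 8.2841.

8.28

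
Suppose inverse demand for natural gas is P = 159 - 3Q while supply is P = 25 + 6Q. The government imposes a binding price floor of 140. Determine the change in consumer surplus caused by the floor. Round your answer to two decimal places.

Without the control, 159 - 3Q = 25 + 6Q so Q* = 14.8889 and P* = 114.3333.
At the floor price 140, quantity demanded is (159 - 140)/3 = 6.3333; demand is the short side, so Q = 6.3333 trades at P = 140.
CS goes from (1/2)(14.8889)(44.6667) = 332.5185 to 60.1667 (computed as (159 - 140)(6.3333) - (1/2)(3)(6.3333)^2), a change of -272.3519.

-272.35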